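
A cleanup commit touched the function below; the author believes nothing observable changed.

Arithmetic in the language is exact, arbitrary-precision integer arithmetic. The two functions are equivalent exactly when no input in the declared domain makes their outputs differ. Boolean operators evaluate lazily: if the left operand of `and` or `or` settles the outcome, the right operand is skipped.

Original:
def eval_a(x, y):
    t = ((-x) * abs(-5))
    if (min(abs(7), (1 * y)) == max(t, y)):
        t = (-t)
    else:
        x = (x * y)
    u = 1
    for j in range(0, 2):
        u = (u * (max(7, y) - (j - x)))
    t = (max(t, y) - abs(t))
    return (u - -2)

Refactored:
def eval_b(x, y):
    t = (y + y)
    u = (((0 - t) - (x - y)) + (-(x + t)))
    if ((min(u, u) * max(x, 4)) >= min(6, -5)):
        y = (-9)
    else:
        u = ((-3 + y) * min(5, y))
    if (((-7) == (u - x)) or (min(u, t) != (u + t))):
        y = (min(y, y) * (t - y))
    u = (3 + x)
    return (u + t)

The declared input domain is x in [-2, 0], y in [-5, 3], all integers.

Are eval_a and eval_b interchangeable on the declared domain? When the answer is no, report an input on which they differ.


The rewrite breaks on x=-2, y=-5, where the results are 274 and -9.
eval_a: t=10, then (min(abs(7), (1 * y)) == max(t, y)) is false, then x=10, then u=1, then (j=0), then u=17, then (j=1), then u=272, then t=0, then returns 274
eval_b: t=-10, then u=19, then ((min(u, u) * max(x, 4)) >= min(6, -5)) is true, then y=-9, then (((-7) == (u - x)) or (min(u, t) != (u + t))) is true, then y=9, then u=1, then returns -9
verdict: not equivalent; witness: x=-2, y=-5


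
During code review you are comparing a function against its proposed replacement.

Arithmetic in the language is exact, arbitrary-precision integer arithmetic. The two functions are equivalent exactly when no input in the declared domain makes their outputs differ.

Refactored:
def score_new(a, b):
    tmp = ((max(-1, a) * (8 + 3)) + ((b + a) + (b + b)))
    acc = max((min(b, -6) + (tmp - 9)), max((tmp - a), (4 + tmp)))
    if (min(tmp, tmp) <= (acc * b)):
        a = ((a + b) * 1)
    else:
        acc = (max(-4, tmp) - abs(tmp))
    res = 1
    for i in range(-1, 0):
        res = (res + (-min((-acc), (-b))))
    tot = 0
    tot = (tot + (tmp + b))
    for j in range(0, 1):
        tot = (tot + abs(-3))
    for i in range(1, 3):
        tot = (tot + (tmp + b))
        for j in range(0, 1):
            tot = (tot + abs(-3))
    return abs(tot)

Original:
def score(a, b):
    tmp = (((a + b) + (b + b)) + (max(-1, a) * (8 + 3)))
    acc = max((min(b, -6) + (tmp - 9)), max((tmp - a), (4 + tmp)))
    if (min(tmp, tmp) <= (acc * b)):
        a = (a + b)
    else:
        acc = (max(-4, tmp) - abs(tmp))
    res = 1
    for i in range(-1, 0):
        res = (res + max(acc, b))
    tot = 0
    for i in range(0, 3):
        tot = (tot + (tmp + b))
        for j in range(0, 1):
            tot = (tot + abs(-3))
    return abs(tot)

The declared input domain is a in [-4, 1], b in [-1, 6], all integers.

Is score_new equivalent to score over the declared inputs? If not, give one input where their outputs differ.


Side by side, the visible changes include: arithmetic usage differs; also statement counts differ; also constant usage differs; also loop structure differs; also min/max/abs usage differs.
As a probe, take a=1, b=0: score runs tmp := 12 | acc := 16 | (min(tmp, tmp) <= (acc * b)): false | acc := 0 | res := 1 | iter i=-1: | res := 1 | tot := 0 | iter i=0: | tot := 12 | iter j=0: | tot := 15 | iter i=1: | tot := 27 | iter j=0: | tot := 30 | iter i=2: | tot := 42 | iter j=0: | tot := 45 | result 45; score_new runs tmp := 12 | acc := 16 | (min(tmp, tmp) <= (acc * b)): false | acc := 0 | res := 1 | iter i=-1: | res := 1 | tot := 0 | tot := 12 | iter j=0: | tot := 15 | iter i=1: | tot := 27 | iter j=0: | tot := 30 | iter i=2: | tot := 42 | iter j=0: | tot := 45 | result 45; both end at 45.
Checked all 48 inputs in the declared domain: the outputs agree on every one.
verdict: equivalent


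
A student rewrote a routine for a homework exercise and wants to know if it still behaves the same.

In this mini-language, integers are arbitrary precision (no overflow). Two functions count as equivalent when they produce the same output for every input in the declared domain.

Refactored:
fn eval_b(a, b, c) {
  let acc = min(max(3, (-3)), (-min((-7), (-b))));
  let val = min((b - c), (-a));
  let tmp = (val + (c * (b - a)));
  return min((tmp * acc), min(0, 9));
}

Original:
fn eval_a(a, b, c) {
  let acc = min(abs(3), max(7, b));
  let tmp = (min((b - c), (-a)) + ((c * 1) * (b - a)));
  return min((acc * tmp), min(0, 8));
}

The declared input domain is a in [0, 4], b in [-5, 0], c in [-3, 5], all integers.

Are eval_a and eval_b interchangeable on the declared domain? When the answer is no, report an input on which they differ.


The edit looks behavioral (`8` became `9`), but over these ranges it never changes the outcome.
One worked example (a=4, b=-1, c=-2) — eval_a: acc=3, then tmp=6, then returns 0; eval_b: acc=3, then val=-4, then tmp=6, then returns 0; agreement on 0.
Checked all 270 inputs in the declared domain: the outputs agree on every one.
verdict: equivalent


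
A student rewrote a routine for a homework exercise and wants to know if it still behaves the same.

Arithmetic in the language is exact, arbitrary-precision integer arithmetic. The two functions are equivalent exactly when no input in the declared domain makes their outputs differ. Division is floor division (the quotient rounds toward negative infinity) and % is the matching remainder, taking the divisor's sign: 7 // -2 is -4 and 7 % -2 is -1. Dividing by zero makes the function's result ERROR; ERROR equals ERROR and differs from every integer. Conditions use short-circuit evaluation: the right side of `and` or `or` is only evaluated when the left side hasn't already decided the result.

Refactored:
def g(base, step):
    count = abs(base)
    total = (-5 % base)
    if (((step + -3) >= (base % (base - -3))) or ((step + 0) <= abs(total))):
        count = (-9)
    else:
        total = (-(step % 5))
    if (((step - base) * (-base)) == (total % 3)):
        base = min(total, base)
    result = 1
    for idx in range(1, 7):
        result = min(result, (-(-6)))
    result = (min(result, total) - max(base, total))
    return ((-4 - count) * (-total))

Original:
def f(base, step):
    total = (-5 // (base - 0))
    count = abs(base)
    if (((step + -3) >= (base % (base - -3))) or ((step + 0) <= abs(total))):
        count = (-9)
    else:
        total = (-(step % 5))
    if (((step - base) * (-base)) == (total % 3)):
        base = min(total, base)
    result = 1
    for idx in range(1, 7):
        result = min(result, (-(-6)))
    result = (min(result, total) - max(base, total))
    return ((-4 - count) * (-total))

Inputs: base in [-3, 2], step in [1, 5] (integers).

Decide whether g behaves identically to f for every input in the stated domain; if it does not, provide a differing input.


Consider the input base=-2, step=1.
f: total = 2; count = 2; (((step + -3) >= (base % (base - -3))) or ((step + 0) <= abs(total))) -> true; count = -9; (((step - base) * (-base)) == (total % 3)) -> false; result = 1; [idx=1]; result = 1; [idx=2]; result = 1; [idx=3]; result = 1; [idx=4]; result = 1; [idx=5]; result = 1; [idx=6]; result = 1; result = -1; return -10
g: count = 2; total = -1; (((step + -3) >= (base % (base - -3))) or ((step + 0) <= abs(total))) -> true; count = -9; (((step - base) * (-base)) == (total % 3)) -> false; result = 1; [idx=1]; result = 1; [idx=2]; result = 1; [idx=3]; result = 1; [idx=4]; result = 1; [idx=5]; result = 1; [idx=6]; result = 1; result = 0; return 5
-10 vs 5 — the two versions disagree here.
verdict: not equivalent; witness: base=-2, step=1


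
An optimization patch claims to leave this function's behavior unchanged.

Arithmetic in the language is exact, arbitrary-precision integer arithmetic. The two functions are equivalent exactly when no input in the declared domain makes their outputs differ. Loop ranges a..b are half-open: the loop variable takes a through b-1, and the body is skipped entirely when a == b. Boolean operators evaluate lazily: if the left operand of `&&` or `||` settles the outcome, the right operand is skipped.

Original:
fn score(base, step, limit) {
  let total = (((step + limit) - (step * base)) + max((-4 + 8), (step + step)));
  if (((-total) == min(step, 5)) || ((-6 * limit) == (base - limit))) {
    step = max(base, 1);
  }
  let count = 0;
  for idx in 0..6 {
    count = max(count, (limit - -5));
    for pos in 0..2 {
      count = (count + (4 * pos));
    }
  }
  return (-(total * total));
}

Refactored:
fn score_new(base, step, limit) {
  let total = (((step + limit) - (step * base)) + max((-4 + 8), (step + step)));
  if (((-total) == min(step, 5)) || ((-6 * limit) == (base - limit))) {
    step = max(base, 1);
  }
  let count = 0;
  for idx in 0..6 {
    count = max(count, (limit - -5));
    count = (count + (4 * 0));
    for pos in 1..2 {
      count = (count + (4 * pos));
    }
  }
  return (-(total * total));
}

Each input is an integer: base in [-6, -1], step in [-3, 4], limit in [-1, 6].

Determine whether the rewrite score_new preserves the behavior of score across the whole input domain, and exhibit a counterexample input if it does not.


Changes here: constant usage differs; and loop structure differs; and arithmetic usage differs; and statement counts differ; the full 384-point sweep finds no disagreement.
verdict: equivalent


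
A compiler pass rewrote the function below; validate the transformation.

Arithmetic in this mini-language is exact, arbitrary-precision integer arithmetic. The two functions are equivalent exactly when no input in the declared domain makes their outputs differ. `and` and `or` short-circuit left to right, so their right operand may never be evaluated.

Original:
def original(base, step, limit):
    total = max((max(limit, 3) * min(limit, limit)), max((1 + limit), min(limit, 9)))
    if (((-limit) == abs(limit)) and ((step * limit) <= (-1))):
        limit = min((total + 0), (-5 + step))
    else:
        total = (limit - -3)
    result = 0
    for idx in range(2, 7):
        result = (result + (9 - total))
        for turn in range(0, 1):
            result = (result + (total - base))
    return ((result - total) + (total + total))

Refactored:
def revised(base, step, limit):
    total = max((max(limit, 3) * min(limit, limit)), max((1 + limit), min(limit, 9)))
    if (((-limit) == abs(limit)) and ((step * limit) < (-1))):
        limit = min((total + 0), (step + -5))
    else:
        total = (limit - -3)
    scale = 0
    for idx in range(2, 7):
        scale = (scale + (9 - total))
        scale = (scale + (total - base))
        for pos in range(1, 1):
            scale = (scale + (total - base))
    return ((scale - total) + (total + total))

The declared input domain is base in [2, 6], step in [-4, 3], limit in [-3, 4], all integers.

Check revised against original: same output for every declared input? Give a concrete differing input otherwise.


Evaluate both at base=2, step=1, limit=-1.
original: total=0, then (((-limit) == abs(limit)) and ((step * limit) <= (-1))) is true, then limit=-4, then result=0, then (idx=2), then result=9, then (turn=0), then result=7, then (idx=3), then result=16, then (turn=0), then result=14, then (idx=4), then result=23, then (turn=0), then result=21, then (idx=5), then result=30, then (turn=0), then result=28, then (idx=6), then result=37, then (turn=0), then result=35, then returns 35
revised: total=0, then (((-limit) == abs(limit)) and ((step * limit) < (-1))) is false, then total=2, then scale=0, then (idx=2), then scale=7, then scale=7, then the loop over pos runs zero times, then (idx=3), then scale=14, then scale=14, then the loop over pos runs zero times, then (idx=4), then scale=21, then scale=21, then the loop over pos runs zero times, then (idx=5), then scale=28, then scale=28, then the loop over pos runs zero times, then (idx=6), then scale=35, then scale=35, then the loop over pos runs zero times, then returns 37
35 and 37 differ, so these are not the same function on this domain.
verdict: not equivalent; witness: base=2, step=1, limit=-1


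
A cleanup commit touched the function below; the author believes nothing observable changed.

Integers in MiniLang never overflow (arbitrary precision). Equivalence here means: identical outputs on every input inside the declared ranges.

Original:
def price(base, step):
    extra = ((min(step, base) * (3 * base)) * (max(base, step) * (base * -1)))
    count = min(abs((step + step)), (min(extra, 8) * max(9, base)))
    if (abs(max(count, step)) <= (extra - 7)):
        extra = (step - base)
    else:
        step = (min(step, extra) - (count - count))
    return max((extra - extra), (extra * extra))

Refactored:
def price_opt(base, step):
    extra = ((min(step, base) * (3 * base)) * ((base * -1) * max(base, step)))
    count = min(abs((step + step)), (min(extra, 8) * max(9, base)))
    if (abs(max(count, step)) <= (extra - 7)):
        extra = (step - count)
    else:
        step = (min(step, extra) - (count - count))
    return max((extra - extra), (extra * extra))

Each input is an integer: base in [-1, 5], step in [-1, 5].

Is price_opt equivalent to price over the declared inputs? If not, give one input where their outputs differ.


Not equivalent: base=3, step=-1 separates them (16 vs 9).
price: extra becomes 81; next count becomes 2; next (abs(max(count, step)) <= (extra - 7)) evaluates to true; next extra becomes -4; next final value 16
price_opt: extra becomes 81; next count becomes 2; next (abs(max(count, step)) <= (extra - 7)) evaluates to true; next extra becomes -3; next final value 9
verdict: not equivalent; witness: base=3, step=-1


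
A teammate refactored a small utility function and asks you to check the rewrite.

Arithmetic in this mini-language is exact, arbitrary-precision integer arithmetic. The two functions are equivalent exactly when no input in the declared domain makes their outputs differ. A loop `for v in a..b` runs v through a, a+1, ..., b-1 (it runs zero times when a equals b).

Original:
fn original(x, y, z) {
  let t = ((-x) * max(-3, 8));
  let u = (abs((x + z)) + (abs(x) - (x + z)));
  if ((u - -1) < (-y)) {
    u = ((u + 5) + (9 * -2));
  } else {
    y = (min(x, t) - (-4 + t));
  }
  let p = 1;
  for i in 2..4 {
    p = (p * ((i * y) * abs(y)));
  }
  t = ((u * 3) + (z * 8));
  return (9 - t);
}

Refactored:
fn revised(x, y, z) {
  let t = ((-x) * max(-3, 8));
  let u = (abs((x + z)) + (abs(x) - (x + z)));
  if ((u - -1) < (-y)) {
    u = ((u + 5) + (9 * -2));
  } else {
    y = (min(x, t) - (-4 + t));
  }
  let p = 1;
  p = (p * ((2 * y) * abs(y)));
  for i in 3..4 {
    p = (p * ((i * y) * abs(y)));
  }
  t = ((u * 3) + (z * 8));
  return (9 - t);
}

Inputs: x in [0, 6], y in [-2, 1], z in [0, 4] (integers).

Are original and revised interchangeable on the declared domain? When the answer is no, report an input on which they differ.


Changes here: min/max/abs usage differs; also loop structure differs; also arithmetic usage differs; also statement counts differ; also constant usage differs; the full 140-point sweep finds no disagreement.
verdict: equivalent


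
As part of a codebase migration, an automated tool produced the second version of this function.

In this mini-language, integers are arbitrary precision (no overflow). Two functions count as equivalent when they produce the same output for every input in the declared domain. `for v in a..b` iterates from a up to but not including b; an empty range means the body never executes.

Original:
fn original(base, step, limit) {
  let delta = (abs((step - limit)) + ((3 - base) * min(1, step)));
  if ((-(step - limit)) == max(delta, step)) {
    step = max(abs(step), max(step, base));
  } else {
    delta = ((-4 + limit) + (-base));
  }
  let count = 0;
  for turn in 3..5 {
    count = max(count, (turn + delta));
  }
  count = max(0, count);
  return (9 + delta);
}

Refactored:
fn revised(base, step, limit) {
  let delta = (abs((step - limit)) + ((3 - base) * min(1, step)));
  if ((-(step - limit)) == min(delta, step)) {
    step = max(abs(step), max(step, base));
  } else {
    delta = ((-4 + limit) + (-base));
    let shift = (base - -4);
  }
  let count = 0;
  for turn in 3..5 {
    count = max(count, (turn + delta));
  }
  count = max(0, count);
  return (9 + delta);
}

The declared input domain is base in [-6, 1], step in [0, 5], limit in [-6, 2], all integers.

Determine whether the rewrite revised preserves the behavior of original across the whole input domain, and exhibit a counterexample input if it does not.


Take base=-6, step=0, limit=1.
original: delta := 1 | ((-(step - limit)) == max(delta, step)): true | step := 0 | count := 0 | iter turn=3: | count := 4 | iter turn=4: | count := 5 | count := 5 | result 10
revised: delta := 1 | ((-(step - limit)) == min(delta, step)): false | delta := 3 | shift := -2 | count := 0 | iter turn=3: | count := 6 | iter turn=4: | count := 7 | count := 7 | result 12
10 != 12, so the rewrite changes behavior.
verdict: not equivalent; witness: base=-6, step=0, limit=1


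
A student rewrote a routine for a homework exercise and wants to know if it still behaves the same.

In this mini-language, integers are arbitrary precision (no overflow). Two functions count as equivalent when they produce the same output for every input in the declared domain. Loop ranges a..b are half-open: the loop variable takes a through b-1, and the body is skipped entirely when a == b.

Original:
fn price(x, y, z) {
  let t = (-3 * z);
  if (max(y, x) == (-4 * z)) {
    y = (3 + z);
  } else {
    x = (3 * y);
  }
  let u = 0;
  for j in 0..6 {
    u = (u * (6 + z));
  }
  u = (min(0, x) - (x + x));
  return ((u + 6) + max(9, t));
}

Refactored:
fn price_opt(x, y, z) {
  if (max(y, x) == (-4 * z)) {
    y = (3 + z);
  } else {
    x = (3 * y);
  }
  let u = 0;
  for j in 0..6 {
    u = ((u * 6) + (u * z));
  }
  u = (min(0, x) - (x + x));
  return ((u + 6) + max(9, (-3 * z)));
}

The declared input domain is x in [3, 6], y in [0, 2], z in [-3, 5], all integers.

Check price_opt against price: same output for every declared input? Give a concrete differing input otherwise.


This is a faithful refactor — arithmetic usage differs, statement counts differ, local variable names differ, but the computed results match everywhere.
One worked example (x=5, y=1, z=0) — price: t=0, then (max(y, x) == (-4 * z)) is false, then x=3, then u=0, then (j=0), then u=0, then (j=1), then u=0, then (j=2), then u=0, then (j=3), then u=0, then (j=4), then u=0, then (j=5), then u=0, then u=-6, then returns 9; price_opt: (max(y, x) == (-4 * z)) is false, then x=3, then u=0, then (j=0), then u=0, then (j=1), then u=0, then (j=2), then u=0, then (j=3), then u=0, then (j=4), then u=0, then (j=5), then u=0, then u=-6, then returns 9; agreement on 9.
An exhaustive pass over the 108 declared inputs shows identical outputs.
verdict: equivalent


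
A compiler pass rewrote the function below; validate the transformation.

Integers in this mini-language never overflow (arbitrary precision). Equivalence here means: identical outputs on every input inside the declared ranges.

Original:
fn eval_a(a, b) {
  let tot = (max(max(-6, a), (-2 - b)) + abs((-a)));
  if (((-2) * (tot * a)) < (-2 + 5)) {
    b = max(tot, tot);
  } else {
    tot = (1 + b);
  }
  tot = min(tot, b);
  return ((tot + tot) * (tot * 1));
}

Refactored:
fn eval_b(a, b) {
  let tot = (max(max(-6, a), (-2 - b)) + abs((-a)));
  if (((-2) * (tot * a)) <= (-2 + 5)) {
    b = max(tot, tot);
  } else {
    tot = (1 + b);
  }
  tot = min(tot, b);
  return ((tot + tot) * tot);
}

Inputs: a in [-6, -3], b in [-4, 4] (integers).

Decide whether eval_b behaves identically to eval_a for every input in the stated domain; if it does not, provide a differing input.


The one real change (`(((-2) * (tot * a)) < (-2 + 5))` became `(((-2) * (tot * a)) <= (-2 + 5))`) has no effect anywhere in the declared ranges.
Tracing a=-4, b=2: eval_a: tot = 0; (((-2) * (tot * a)) < (-2 + 5)) -> true; b = 0; tot = 0; return 0 | eval_b: tot = 0; (((-2) * (tot * a)) <= (-2 + 5)) -> true; b = 0; tot = 0; return 0 — matching result 0.
Across all 36 domain points the two functions coincide.
verdict: equivalent


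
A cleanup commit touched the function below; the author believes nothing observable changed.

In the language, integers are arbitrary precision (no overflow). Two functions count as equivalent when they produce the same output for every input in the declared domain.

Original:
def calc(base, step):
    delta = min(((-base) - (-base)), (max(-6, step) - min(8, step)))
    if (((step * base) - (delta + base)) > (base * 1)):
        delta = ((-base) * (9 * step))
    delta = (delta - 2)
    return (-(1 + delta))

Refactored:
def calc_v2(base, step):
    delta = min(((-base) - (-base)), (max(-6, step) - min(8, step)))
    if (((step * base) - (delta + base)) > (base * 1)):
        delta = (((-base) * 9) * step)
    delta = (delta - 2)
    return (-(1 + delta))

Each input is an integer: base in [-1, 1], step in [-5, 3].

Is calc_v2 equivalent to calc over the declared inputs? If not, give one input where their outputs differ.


Behavior is preserved: although same computation, different form, the outputs never diverge.
Tracing base=1, step=0: calc: delta=0, then (((step * base) - (delta + base)) > (base * 1)) is false, then delta=-2, then returns 1 | calc_v2: delta=0, then (((step * base) - (delta + base)) > (base * 1)) is false, then delta=-2, then returns 1 — matching result 1.
Checked all 27 inputs in the declared domain: the outputs agree on every one.
verdict: equivalent


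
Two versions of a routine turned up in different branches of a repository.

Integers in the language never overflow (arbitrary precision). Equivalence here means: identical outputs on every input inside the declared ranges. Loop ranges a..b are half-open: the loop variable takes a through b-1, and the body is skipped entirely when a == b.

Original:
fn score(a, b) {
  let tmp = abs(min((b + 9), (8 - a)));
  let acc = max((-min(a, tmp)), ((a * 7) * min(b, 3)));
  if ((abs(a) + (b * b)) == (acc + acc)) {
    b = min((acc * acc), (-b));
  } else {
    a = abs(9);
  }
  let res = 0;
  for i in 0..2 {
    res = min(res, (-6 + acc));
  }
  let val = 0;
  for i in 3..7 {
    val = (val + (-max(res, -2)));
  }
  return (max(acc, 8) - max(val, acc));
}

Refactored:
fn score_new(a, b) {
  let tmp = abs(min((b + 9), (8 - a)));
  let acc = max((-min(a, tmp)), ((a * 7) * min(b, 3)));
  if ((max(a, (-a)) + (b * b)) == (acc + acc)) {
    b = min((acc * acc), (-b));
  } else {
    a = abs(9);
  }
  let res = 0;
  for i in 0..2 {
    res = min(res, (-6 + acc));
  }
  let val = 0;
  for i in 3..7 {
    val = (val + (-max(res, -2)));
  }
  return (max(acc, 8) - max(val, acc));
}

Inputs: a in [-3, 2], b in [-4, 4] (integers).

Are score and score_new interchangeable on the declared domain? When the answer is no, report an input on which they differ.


Differences: min/max/abs usage differs — yet all 54 inputs agree.
verdict: equivalent


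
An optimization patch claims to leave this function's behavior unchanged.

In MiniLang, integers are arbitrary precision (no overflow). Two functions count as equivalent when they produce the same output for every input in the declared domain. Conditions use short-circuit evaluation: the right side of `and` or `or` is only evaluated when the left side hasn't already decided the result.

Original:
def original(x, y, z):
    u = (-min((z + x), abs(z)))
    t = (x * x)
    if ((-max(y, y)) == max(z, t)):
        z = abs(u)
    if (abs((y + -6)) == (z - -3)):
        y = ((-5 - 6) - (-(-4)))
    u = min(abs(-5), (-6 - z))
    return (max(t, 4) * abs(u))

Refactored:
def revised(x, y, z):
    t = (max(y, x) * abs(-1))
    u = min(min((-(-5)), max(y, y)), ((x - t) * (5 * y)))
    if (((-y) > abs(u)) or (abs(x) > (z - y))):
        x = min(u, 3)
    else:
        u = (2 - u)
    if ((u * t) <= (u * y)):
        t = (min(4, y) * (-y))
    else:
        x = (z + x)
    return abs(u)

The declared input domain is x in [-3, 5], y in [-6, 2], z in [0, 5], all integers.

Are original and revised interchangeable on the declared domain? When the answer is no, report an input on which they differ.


Try x=-3, y=-6, z=0.
original: u=3, then t=9, then ((-max(y, y)) == max(z, t)) is false, then (abs((y + -6)) == (z - -3)) is false, then u=-6, then returns 54
revised: t=-3, then u=-6, then (((-y) > abs(u)) or (abs(x) > (z - y))) is false, then u=8, then ((u * t) <= (u * y)) is false, then x=-3, then returns 8
54 vs 8 — the two versions disagree here.
verdict: not equivalent; witness: x=-3, y=-6, z=0


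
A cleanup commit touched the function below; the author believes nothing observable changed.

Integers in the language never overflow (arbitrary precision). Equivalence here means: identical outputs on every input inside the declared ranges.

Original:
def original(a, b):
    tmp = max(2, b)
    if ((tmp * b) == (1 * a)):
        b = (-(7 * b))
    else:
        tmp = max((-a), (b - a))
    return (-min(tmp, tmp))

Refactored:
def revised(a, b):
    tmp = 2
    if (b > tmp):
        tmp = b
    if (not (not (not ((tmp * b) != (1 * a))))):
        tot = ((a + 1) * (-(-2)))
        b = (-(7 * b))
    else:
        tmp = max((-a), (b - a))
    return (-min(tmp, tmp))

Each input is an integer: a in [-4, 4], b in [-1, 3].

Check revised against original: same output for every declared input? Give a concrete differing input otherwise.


Side by side, the visible changes include: constant usage differs, comparison usage differs, branching structure differs, local variable names differ, statement counts differ, min/max/abs usage differs, arithmetic usage differs, boolean connective usage differs.
As a probe, take a=2, b=1: original runs tmp becomes 2; next ((tmp * b) == (1 * a)) evaluates to true; next b becomes -7; next final value -2; revised runs tmp becomes 2; next (b > tmp) evaluates to false; next (not (not (not ((tmp * b) != (1 * a))))) evaluates to true; next tot becomes 6; next b becomes -7; next final value -2; both end at -2.
Across all 45 domain points the two functions coincide.
verdict: equivalent


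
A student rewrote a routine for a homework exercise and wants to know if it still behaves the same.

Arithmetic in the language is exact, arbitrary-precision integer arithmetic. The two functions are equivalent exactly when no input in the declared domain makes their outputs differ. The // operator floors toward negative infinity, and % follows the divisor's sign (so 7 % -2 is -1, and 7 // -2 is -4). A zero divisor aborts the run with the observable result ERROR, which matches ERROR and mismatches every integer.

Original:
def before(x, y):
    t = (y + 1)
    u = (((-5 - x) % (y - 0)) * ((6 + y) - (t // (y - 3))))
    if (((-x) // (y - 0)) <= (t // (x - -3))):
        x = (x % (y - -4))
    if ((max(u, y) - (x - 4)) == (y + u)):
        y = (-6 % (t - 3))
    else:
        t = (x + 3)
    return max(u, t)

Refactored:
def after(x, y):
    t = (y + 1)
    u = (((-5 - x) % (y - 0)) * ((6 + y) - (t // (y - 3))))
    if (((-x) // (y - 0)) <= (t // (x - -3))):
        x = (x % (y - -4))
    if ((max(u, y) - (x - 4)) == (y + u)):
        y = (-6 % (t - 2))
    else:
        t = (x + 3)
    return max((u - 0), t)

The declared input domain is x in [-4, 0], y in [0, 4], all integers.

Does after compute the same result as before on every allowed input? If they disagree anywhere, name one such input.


The rewrite breaks on x=-1, y=1, where the results are 2 and ERROR.
before: t=2, then u=0, then (((-x) // (y - 0)) <= (t // (x - -3))) is true, then x=4, then ((max(u, y) - (x - 4)) == (y + u)) is true, then y=0, then returns 2
after: t=2, then u=0, then (((-x) // (y - 0)) <= (t // (x - -3))) is true, then x=4, then ((max(u, y) - (x - 4)) == (y + u)) is true, then a zero divisor aborts: ERROR
verdict: not equivalent; witness: x=-1, y=1


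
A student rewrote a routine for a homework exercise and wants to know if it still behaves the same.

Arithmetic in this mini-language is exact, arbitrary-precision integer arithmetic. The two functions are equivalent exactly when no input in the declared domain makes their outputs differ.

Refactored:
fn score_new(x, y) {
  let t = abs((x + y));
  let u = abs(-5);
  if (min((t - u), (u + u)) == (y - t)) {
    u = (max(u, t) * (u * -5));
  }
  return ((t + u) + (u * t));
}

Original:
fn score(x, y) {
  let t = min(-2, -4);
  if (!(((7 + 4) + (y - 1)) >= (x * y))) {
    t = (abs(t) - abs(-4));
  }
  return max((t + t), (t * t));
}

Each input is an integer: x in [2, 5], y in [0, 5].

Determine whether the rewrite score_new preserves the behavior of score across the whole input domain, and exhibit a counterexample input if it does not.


These are not equivalent — on x=2, y=0 the outputs split (16 vs 17).
score: t := -4 | (!(((7 + 4) + (y - 1)) >= (x * y))): false | result 16
score_new: t := 2 | u := 5 | (min((t - u), (u + u)) == (y - t)): false | result 17
verdict: not equivalent; witness: x=2, y=0


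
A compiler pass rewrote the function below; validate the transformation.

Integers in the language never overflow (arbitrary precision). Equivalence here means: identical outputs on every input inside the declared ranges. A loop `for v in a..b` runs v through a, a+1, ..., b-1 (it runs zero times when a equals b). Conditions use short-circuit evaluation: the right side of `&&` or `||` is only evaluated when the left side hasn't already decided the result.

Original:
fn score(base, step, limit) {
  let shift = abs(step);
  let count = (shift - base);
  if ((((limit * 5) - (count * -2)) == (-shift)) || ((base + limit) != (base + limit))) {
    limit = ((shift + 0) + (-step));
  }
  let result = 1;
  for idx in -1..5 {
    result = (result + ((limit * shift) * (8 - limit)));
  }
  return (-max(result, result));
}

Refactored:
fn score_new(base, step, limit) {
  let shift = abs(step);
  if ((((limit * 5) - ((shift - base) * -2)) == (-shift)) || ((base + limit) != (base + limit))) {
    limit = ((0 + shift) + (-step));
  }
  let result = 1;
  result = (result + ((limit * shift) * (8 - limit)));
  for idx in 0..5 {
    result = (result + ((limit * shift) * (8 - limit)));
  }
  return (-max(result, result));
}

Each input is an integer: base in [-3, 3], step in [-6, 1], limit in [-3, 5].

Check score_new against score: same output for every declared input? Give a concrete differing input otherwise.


Side by side, the visible changes include: constant usage differs, and arithmetic usage differs, and loop structure differs, and local variable names differ.
Spot check at base=-2, step=-2, limit=4 — score: shift := 2 | count := 4 | ((((limit * 5) - (count * -2)) == (-shift)) || ((base + limit) != (base + limit))): false | result := 1 | iter idx=-1: | result := 33 | iter idx=0: | result := 65 | iter idx=1: | result := 97 | iter idx=2: | result := 129 | iter idx=3: | result := 161 | iter idx=4: | result := 193 | result -193. score_new: shift := 2 | ((((limit * 5) - ((shift - base) * -2)) == (-shift)) || ((base + limit) != (base + limit))): false | result := 1 | result := 33 | iter idx=0: | result := 65 | iter idx=1: | result := 97 | iter idx=2: | result := 129 | iter idx=3: | result := 161 | iter idx=4: | result := 193 | result -193. Both give -193.
Across all 504 domain points the two functions coincide.
verdict: equivalent


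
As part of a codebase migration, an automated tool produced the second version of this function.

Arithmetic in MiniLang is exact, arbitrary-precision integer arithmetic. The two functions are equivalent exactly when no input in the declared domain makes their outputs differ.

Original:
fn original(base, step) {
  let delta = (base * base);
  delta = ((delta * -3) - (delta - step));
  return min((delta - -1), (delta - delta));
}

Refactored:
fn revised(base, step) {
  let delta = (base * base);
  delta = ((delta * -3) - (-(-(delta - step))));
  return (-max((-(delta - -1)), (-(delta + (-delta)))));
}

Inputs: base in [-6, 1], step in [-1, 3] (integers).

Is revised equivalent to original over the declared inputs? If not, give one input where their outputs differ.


Behavior is preserved: although min/max/abs usage differs; and arithmetic usage differs, the outputs never diverge.
One worked example (base=-5, step=2) — original: delta := 25 | delta := -98 | result -97; revised: delta := 25 | delta := -98 | result -97; agreement on -97.
An exhaustive pass over the 40 declared inputs shows identical outputs.
verdict: equivalent


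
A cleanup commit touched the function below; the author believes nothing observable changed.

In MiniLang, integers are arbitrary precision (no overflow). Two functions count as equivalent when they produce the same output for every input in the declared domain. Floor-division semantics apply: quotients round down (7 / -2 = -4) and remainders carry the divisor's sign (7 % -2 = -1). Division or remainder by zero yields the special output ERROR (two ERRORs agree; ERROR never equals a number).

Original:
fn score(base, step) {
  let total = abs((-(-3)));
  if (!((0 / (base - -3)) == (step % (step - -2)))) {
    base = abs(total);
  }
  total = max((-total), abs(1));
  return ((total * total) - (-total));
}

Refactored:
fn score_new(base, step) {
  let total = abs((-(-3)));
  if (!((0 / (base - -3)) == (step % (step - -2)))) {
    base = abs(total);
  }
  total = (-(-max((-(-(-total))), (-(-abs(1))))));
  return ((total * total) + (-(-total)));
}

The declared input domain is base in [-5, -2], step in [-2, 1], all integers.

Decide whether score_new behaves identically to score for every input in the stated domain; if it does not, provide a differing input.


Reading the diff, among the changes: arithmetic usage differs.
One worked example (base=-3, step=1) — score: total = 3; division by zero -> ERROR; score_new: total = 3; division by zero -> ERROR; agreement on ERROR.
Checked all 16 inputs in the declared domain: the outputs agree on every one.
verdict: equivalent


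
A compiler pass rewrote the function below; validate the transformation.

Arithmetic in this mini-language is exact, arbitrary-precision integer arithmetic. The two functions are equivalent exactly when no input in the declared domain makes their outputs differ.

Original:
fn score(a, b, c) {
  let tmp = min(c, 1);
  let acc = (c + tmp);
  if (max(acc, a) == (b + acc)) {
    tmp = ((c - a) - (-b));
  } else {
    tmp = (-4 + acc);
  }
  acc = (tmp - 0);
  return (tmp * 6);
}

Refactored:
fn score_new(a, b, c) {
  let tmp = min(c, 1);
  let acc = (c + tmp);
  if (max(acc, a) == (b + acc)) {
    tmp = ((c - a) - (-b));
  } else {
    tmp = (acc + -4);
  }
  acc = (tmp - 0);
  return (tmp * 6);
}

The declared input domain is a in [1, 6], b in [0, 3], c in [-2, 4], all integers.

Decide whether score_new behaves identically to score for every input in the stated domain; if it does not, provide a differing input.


Side by side, the visible changes include: same computation, different form.
As a probe, take a=4, b=3, c=0: score runs tmp := 0 | acc := 0 | (max(acc, a) == (b + acc)): false | tmp := -4 | acc := -4 | result -24; score_new runs tmp := 0 | acc := 0 | (max(acc, a) == (b + acc)): false | tmp := -4 | acc := -4 | result -24; both end at -24.
Checked all 168 inputs in the declared domain: the outputs agree on every one.
verdict: equivalent


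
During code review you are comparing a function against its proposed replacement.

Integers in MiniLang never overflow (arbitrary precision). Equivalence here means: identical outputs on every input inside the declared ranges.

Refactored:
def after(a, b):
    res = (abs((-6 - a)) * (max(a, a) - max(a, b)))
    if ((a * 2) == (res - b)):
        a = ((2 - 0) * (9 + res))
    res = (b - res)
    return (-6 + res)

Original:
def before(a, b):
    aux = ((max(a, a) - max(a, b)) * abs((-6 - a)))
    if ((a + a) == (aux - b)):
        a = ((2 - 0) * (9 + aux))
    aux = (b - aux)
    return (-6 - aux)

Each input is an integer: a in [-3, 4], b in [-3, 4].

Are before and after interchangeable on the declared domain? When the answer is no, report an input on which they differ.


Not equivalent: a=-3, b=-3 separates them (-3 vs -9).
before: aux=0, then ((a + a) == (aux - b)) is false, then aux=-3, then returns -3
after: res=0, then ((a * 2) == (res - b)) is false, then res=-3, then returns -9
verdict: not equivalent; witness: a=-3, b=-3


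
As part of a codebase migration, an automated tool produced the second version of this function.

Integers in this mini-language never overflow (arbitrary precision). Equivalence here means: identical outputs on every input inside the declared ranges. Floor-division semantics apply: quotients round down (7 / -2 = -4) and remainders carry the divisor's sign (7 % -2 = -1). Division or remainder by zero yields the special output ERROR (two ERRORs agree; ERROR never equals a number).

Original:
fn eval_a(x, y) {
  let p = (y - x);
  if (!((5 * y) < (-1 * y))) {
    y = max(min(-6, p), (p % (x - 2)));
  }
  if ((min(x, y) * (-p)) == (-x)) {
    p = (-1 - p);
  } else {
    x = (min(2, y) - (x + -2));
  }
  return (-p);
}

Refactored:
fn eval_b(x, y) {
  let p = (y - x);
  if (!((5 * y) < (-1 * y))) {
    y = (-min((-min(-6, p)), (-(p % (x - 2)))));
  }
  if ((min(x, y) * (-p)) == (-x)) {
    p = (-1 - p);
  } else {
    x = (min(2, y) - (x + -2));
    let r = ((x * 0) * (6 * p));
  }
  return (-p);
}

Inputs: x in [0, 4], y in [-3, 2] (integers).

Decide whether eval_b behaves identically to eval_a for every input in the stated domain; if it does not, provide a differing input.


Side by side, the visible changes include: local variable names differ, and statement counts differ, and constant usage differs, and arithmetic usage differs, and min/max/abs usage differs.
As a probe, take x=0, y=1: eval_a runs p becomes 1; next (!((5 * y) < (-1 * y))) evaluates to true; next y becomes -1; next ((min(x, y) * (-p)) == (-x)) evaluates to false; next x becomes 1; next final value -1; eval_b runs p becomes 1; next (!((5 * y) < (-1 * y))) evaluates to true; next y becomes -1; next ((min(x, y) * (-p)) == (-x)) evaluates to false; next x becomes 1; next r becomes 0; next final value -1; both end at -1.
An exhaustive pass over the 30 declared inputs shows identical outputs.
verdict: equivalent


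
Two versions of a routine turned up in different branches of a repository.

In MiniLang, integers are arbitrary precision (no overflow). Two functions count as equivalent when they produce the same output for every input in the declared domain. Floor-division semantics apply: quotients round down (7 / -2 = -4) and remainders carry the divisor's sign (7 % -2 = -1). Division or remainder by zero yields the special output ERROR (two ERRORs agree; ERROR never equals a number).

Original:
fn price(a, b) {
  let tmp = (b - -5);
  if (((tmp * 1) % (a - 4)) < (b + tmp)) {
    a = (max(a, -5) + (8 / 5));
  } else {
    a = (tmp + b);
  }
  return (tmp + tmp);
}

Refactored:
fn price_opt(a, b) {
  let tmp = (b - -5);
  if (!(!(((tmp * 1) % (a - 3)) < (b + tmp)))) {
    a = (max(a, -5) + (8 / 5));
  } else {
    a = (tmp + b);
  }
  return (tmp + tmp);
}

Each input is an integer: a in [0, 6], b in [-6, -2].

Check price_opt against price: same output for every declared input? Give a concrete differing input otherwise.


Run the pair on a=3, b=-6.
price: tmp=-1, then (((tmp * 1) % (a - 4)) < (b + tmp)) is false, then a=-7, then returns -2
price_opt: tmp=-1, then a zero divisor aborts: ERROR
-2 and ERROR differ, so these are not the same function on this domain.
verdict: not equivalent; witness: a=3, b=-6


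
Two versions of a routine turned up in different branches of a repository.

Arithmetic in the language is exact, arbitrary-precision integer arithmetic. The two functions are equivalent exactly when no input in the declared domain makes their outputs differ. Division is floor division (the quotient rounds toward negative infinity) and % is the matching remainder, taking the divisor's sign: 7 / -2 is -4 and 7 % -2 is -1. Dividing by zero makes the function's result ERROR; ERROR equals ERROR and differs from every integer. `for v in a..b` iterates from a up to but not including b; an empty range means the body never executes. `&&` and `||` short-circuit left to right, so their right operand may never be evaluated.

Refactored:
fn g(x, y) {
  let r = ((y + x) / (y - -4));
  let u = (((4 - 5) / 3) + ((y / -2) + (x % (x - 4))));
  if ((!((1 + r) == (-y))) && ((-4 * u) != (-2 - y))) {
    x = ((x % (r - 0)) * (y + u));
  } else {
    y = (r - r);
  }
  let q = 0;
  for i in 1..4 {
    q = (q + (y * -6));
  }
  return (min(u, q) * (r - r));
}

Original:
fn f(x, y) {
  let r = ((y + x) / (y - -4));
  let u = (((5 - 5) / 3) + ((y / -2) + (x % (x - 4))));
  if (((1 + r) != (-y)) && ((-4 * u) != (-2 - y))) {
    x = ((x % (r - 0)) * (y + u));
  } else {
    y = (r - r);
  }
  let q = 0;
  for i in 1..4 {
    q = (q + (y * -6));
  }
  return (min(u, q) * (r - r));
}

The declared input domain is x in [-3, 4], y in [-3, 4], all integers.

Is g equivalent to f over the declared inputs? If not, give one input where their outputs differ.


At x=2, y=-2: f gives ERROR, g gives 0.
verdict: not equivalent; witness: x=2, y=-2
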